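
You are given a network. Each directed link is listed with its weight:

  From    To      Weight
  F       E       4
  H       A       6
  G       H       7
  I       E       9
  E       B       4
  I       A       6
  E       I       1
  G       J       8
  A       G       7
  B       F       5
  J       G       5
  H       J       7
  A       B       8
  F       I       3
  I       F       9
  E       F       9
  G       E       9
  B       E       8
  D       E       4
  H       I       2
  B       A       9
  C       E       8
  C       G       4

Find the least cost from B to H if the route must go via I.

Best B to I: B → F → I costing 8
Shortest I→H: I → A → G → H = 20
Total via I: 8 + 20 = 28.

28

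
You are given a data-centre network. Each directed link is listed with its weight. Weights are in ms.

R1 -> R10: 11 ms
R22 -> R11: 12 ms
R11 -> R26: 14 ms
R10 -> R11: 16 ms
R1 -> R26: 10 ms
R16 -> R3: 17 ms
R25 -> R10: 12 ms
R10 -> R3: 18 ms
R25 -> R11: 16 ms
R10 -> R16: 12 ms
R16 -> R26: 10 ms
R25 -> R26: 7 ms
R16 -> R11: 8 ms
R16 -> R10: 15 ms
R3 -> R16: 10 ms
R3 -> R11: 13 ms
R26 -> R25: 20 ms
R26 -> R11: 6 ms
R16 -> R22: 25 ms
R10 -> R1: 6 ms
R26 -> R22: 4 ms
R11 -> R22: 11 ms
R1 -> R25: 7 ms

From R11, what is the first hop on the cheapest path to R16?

Candidate routes:
R11 - R26 - R25 - R10 - R3 - R16: 14+20+12+18+10 = 74
R11 - R26 - R25 - R10 - R16: 14+20+12+12 = 58
Cheapest is R11 - R26 - R25 - R10 - R16 at 58 ms.
So from R11 the first move is to R26.

R26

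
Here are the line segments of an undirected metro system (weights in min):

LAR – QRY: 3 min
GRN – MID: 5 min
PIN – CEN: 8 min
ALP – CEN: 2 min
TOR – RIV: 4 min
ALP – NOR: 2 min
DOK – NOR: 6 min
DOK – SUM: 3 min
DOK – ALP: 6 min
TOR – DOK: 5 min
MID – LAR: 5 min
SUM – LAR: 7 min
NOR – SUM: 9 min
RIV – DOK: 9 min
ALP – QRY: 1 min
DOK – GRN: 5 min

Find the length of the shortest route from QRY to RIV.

16 min

Compare a few routes:
QRY → LAR → SUM → DOK → TOR → RIV: 3+7+3+5+4 = 22
QRY → ALP → NOR → DOK → RIV: 1+2+6+9 = 18
QRY → ALP → NOR → DOK → TOR → RIV: 1+2+6+5+4 = 18
QRY → ALP → DOK → RIV: 1+6+9 = 16
Cheapest is QRY → ALP → DOK → RIV at 16 min.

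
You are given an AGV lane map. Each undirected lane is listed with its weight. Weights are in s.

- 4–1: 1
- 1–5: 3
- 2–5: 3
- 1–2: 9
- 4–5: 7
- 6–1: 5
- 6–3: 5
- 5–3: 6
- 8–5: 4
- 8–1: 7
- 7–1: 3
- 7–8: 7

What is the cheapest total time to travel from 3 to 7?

Enumerating some paths:
3 → 5 → 1 → 7: 6+3+3 = 12
3 → 5 → 8 → 7: 6+4+7 = 17
3 → 6 → 1 → 7: 5+5+3 = 13
Cheapest is 3 → 5 → 1 → 7 at 12 s.

12 s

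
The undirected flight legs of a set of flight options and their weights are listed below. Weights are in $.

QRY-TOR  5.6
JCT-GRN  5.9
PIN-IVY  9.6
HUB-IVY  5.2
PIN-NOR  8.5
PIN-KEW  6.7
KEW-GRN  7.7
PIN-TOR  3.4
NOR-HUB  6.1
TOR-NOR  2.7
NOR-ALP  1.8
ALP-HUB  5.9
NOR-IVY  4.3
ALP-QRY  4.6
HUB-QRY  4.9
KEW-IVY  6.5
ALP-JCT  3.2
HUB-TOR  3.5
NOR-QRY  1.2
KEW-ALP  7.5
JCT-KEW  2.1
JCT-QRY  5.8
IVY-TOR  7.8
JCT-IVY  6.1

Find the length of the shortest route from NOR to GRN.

$10.9

Candidate routes:
NOR - ALP - JCT - GRN: 1.8+3.2+5.9 = 10.9
NOR - QRY - JCT - GRN: 1.2+5.8+5.9 = 12.9
NOR - ALP - JCT - KEW - GRN: 1.8+3.2+2.1+7.7 = 14.8
NOR - QRY - ALP - JCT - GRN: 1.2+4.6+3.2+5.9 = 14.9
The minimum is $10.9 via NOR - ALP - JCT - GRN.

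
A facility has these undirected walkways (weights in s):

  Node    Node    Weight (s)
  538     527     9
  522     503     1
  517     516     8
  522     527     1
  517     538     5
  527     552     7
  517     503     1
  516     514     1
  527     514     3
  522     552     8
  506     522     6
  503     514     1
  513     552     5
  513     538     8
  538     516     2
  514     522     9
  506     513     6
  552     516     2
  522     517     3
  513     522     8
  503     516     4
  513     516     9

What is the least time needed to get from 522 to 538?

5 s

Settle nodes by increasing distance from 522:
522: 0
527: 1  (via 522)
503: 1  (via 522)
517: 2  (via 503)
514: 2  (via 503)
516: 3  (via 514)
538: 5  (via 516)
Shortest route: 522–503–514–516–538 = 5 s.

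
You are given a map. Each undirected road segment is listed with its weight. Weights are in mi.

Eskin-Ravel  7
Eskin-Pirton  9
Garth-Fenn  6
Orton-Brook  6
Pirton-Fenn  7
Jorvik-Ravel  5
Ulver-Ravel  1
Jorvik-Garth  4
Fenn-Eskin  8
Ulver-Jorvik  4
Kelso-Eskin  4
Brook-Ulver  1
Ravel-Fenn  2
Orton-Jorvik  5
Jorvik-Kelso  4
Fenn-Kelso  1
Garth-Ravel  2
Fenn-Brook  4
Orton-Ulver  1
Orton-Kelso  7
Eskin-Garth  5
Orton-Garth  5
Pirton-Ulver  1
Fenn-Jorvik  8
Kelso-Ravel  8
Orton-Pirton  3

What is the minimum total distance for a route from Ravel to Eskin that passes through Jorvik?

13 mi

Shortest Ravel→Jorvik: Ravel → Jorvik = 5
Shortest Jorvik→Eskin: Jorvik → Kelso → Eskin = 8
Total via Jorvik: 5 + 8 = 13 mi.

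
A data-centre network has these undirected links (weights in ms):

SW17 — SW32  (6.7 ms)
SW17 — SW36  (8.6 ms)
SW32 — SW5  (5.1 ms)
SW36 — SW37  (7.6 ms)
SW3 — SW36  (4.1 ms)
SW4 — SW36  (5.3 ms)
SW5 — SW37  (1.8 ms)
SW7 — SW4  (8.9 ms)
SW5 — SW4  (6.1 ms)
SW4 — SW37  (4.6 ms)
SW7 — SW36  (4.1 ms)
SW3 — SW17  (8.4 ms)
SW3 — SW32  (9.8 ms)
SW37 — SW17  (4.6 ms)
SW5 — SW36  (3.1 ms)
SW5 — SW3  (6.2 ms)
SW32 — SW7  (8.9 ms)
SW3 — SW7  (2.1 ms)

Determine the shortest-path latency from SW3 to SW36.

4.1 ms

Settle nodes by increasing distance from SW3:
SW3: 0
SW7: 2.1  (via SW3)
SW36: 4.1  (via SW3)
Shortest route: SW3 → SW36 = 4.1 ms.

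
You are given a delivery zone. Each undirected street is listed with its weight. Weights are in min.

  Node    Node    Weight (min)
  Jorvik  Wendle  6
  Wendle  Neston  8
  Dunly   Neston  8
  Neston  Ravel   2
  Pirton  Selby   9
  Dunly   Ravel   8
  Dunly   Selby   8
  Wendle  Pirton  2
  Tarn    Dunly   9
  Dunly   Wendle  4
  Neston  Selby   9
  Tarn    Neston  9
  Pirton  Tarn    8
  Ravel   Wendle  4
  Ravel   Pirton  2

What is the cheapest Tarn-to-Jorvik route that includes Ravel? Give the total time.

Shortest Tarn→Ravel: Tarn → Pirton → Ravel = 10
Best Ravel to Jorvik: Ravel → Wendle → Jorvik costing 10
Total via Ravel: 10 + 10 = 20 min.

20 min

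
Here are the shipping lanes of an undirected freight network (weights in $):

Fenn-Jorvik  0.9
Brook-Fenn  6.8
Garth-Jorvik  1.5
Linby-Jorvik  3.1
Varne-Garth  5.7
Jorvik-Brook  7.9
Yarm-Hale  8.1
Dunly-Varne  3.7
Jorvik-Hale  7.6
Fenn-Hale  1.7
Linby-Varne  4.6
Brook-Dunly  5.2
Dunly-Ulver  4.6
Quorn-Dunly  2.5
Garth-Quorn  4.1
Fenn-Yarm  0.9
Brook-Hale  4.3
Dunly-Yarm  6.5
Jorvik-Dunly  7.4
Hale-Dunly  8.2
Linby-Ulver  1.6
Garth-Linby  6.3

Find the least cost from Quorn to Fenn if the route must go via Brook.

$13.7

Best Quorn to Brook: Quorn–Dunly–Brook costing 7.7
Shortest Brook→Fenn: Brook–Hale–Fenn = 6
Total via Brook: 7.7 + 6 = $13.7.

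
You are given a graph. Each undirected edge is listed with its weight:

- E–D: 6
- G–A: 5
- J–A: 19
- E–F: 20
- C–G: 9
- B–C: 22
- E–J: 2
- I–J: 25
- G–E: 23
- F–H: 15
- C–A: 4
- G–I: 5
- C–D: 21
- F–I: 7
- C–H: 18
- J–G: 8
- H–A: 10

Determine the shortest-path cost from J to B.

39

Compare a few routes:
J–A–C–B: 19+4+22 = 45
J–G–C–B: 8+9+22 = 39
J–E–D–C–B: 2+6+21+22 = 51
Cheapest is J–G–C–B at 39.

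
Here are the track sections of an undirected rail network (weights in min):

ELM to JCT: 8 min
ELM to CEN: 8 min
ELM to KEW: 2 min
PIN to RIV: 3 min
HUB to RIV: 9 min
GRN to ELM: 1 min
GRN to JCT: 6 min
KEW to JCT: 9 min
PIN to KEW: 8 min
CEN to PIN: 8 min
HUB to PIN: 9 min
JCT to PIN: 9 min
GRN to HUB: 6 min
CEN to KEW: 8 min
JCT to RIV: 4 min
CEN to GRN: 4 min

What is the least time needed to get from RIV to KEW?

Compare a few routes:
RIV → PIN → KEW: 3+8 = 11
RIV → JCT → KEW: 4+9 = 13
Cheapest is RIV → PIN → KEW at 11 min.

11 min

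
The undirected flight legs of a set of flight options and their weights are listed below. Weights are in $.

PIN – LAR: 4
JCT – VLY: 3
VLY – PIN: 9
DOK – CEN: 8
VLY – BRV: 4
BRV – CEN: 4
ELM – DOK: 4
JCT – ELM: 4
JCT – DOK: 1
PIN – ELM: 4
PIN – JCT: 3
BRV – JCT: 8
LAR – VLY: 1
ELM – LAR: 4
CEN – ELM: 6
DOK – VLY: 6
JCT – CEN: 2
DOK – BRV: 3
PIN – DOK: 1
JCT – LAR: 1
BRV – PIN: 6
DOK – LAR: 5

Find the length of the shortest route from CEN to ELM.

Candidate routes:
CEN → JCT → DOK → PIN → ELM: 2+1+1+4 = 8
CEN → JCT → DOK → ELM: 2+1+4 = 7
CEN → ELM: 6 = 6
CEN → JCT → LAR → ELM: 2+1+4 = 7
Cheapest is CEN → ELM at $6.

$6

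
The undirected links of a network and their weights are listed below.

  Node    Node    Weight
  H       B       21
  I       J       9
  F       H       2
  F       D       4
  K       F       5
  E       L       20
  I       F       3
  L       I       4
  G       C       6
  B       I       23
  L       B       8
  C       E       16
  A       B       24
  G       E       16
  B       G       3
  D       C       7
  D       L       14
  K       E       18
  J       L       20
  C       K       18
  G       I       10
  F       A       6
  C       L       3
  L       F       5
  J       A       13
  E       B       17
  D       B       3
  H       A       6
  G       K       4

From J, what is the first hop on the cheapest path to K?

I

Enumerating some paths:
J → I → F → K: 9+3+5 = 17
J → A → F → K: 13+6+5 = 24
J → I → G → K: 9+10+4 = 23
J → I → L → F → K: 9+4+5+5 = 23
The minimum is 17 via J → I → F → K.
So from J the first move is to I.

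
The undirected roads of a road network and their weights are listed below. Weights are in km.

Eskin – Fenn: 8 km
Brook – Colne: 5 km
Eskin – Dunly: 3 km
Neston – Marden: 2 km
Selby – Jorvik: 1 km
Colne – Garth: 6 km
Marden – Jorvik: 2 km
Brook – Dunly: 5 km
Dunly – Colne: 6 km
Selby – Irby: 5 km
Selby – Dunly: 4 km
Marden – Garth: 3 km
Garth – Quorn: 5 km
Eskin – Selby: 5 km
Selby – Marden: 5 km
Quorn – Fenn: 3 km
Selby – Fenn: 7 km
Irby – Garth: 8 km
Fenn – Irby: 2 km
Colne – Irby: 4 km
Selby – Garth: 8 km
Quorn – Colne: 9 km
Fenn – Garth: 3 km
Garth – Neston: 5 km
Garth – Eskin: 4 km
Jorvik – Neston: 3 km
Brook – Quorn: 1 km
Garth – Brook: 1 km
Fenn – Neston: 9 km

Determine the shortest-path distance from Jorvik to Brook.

Candidate routes:
Jorvik - Neston - Marden - Garth - Brook: 3+2+3+1 = 9
Jorvik - Marden - Garth - Brook: 2+3+1 = 6
The minimum is 6 km via Jorvik - Marden - Garth - Brook.

6 km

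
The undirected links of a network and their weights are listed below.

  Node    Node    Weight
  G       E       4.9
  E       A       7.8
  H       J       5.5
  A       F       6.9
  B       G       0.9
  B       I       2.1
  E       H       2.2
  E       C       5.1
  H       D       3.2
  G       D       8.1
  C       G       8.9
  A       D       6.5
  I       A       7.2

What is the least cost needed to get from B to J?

Compare a few routes:
B → G → D → H → J: 0.9+8.1+3.2+5.5 = 17.7
B → G → E → H → J: 0.9+4.9+2.2+5.5 = 13.5
B → G → C → E → H → J: 0.9+8.9+5.1+2.2+5.5 = 22.6
Cheapest is B → G → E → H → J at 13.5.

13.5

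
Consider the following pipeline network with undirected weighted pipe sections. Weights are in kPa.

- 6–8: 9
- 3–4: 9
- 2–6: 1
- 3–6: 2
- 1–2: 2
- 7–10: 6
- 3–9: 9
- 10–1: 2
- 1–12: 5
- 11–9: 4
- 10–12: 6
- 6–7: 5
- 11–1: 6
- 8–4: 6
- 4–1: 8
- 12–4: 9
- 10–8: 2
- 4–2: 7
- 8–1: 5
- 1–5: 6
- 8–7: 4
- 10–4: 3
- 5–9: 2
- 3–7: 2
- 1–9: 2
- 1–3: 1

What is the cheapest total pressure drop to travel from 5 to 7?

7 kPa

Shortest distances from 5:
5: 0
9: 2  (via 5)
1: 4  (via 9)
3: 5  (via 1)
2: 6  (via 1)
10: 6  (via 1)
11: 6  (via 9)
6: 7  (via 3)
7: 7  (via 3)
Shortest route: 5–9–1–3–7 = 7 kPa.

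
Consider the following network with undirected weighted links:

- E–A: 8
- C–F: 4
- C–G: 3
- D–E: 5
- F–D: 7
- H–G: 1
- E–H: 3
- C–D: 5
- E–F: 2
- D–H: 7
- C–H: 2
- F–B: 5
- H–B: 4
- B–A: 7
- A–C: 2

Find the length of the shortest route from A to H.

4

Compare a few routes:
A–C–H: 2+2 = 4
A–C–G–H: 2+3+1 = 6
The minimum is 4 via A–C–H.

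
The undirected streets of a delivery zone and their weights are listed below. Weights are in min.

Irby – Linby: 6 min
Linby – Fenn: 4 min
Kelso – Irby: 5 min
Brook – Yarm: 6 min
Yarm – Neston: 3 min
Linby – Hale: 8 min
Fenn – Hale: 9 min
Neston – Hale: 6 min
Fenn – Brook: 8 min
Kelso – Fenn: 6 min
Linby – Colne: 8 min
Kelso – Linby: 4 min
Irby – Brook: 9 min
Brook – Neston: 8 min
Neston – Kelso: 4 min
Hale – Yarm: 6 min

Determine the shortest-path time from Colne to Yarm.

19 min

Settle nodes by increasing distance from Colne:
Colne: 0
Linby: 8  (via Colne)
Kelso: 12  (via Linby)
Fenn: 12  (via Linby)
Irby: 14  (via Linby)
Neston: 16  (via Kelso)
Hale: 16  (via Linby)
Yarm: 19  (via Neston)
Shortest route: Colne → Linby → Kelso → Neston → Yarm = 19 min.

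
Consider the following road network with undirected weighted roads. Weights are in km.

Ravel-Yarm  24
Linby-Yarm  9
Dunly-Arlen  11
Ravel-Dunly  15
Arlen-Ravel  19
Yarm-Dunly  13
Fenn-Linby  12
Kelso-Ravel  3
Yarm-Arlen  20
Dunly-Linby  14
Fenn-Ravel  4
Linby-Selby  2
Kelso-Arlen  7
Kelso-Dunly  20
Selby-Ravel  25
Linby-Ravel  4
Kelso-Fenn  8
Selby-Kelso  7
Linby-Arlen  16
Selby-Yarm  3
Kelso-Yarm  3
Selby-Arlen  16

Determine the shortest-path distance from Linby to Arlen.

14 km

Candidate routes:
Linby → Selby → Yarm → Kelso → Arlen: 2+3+3+7 = 15
Linby → Ravel → Kelso → Arlen: 4+3+7 = 14
Cheapest is Linby → Ravel → Kelso → Arlen at 14 km.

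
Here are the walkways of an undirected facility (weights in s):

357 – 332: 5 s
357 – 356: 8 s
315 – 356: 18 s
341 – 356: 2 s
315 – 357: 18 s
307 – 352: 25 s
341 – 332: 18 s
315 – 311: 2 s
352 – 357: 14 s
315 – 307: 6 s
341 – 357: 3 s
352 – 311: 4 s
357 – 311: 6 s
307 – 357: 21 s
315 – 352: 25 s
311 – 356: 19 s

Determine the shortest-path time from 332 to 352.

15 s

Shortest distances from 332:
332: 0
357: 5  (via 332)
341: 8  (via 357)
356: 10  (via 341)
311: 11  (via 357)
315: 13  (via 311)
352: 15  (via 311)
Shortest route: 332 → 357 → 311 → 352 = 15 s.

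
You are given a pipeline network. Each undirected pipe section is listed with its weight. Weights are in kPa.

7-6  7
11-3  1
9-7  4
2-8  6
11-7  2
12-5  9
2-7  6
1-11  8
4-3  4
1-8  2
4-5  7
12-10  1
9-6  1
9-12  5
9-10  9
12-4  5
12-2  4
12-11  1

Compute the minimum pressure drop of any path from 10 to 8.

11 kPa

Shortest distances from 10:
10: 0
12: 1  (via 10)
11: 2  (via 12)
3: 3  (via 11)
7: 4  (via 11)
2: 5  (via 12)
4: 6  (via 12)
9: 6  (via 12)
6: 7  (via 9)
1: 10  (via 11)
5: 10  (via 12)
8: 11  (via 2)
Shortest route: 10 → 12 → 2 → 8 = 11 kPa.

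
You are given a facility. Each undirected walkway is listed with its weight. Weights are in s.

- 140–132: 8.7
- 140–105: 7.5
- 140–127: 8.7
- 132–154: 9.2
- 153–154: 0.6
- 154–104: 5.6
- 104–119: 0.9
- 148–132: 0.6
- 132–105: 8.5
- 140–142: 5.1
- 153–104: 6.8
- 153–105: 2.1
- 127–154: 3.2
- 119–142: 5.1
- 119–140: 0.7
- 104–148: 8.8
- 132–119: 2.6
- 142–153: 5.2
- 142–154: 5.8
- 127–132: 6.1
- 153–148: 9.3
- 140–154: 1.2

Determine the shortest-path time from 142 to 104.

Candidate routes:
142 - 140 - 119 - 104: 5.1+0.7+0.9 = 6.7
142 - 154 - 140 - 119 - 104: 5.8+1.2+0.7+0.9 = 8.6
142 - 119 - 104: 5.1+0.9 = 6
142 - 153 - 154 - 140 - 119 - 104: 5.2+0.6+1.2+0.7+0.9 = 8.6
Cheapest is 142 - 119 - 104 at 6 s.

6 s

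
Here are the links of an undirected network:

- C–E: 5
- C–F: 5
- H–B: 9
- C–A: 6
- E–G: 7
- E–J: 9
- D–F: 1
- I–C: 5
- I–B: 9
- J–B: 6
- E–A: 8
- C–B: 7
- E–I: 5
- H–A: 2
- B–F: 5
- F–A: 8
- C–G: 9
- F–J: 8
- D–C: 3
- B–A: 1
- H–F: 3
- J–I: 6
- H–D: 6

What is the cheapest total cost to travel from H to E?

10

Shortest distances from H:
H: 0
A: 2  (via H)
B: 3  (via A)
F: 3  (via H)
D: 4  (via F)
C: 7  (via D)
J: 9  (via B)
E: 10  (via A)
Shortest route: H → A → E = 10.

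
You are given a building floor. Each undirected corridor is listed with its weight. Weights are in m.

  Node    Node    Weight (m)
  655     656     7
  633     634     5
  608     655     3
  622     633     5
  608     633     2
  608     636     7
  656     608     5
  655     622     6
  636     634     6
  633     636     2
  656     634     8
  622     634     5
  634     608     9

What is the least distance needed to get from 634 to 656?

Running Dijkstra from 634:
634: 0
622: 5  (via 634)
633: 5  (via 634)
636: 6  (via 634)
608: 7  (via 633)
656: 8  (via 634)
Shortest route: 634–656 = 8 m.

8 m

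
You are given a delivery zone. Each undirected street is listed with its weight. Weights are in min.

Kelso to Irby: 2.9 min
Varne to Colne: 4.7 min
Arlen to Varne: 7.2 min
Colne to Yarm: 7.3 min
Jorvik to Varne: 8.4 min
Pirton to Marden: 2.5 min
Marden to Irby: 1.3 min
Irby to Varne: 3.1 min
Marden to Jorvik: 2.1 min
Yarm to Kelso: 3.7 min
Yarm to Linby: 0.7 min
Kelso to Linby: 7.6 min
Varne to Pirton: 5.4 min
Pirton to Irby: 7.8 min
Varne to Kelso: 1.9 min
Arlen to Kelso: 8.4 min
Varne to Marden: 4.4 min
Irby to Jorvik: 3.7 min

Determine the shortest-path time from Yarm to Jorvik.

Enumerating some paths:
Yarm - Kelso - Varne - Irby - Marden - Jorvik: 3.7+1.9+3.1+1.3+2.1 = 12.1
Yarm - Kelso - Varne - Marden - Jorvik: 3.7+1.9+4.4+2.1 = 12.1
Yarm - Kelso - Irby - Marden - Jorvik: 3.7+2.9+1.3+2.1 = 10
Yarm - Kelso - Irby - Jorvik: 3.7+2.9+3.7 = 10.3
Cheapest is Yarm - Kelso - Irby - Marden - Jorvik at 10 min.

10 min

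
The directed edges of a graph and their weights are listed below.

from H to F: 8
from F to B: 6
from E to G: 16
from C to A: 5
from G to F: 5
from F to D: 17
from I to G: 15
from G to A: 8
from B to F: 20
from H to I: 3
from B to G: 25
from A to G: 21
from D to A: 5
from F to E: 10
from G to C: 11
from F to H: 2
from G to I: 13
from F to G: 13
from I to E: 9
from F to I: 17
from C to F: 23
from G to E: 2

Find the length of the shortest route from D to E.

28

Candidate routes:
D–A–G–F–E: 5+21+5+10 = 41
D–A–G–E: 5+21+2 = 28
Cheapest is D–A–G–E at 28.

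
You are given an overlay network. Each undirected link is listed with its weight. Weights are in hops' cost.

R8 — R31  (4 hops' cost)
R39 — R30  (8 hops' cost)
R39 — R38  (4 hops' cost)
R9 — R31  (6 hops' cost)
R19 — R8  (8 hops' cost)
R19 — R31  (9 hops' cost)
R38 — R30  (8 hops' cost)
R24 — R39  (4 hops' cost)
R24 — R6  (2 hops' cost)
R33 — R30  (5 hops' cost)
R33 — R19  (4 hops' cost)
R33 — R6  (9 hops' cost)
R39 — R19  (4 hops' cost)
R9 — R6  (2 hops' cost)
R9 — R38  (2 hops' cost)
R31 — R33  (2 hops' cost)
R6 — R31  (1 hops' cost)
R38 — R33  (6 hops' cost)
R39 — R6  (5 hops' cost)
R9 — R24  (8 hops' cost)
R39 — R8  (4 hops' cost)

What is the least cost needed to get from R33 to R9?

5 hops' cost

Running Dijkstra from R33:
R33: 0
R31: 2  (via R33)
R6: 3  (via R31)
R19: 4  (via R33)
R9: 5  (via R6)
Shortest route: R33–R31–R6–R9 = 5 hops' cost.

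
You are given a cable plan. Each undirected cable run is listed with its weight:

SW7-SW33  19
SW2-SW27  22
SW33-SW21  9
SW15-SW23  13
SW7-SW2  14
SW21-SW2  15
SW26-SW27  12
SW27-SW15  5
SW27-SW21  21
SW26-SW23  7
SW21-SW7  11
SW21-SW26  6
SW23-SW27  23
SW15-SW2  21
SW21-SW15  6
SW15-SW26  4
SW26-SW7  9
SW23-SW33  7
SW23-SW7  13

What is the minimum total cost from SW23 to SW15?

Enumerating some paths:
SW23 → SW33 → SW21 → SW15: 7+9+6 = 22
SW23 → SW26 → SW21 → SW15: 7+6+6 = 19
SW23 → SW15: 13 = 13
SW23 → SW26 → SW15: 7+4 = 11
The minimum is 11 via SW23 → SW26 → SW15.

11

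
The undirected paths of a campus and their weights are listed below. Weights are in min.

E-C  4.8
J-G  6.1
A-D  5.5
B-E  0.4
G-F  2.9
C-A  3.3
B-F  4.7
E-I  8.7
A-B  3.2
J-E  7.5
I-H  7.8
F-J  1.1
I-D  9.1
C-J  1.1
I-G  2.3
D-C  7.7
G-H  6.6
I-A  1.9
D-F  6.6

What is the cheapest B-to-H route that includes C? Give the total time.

Best B to C: B–E–C costing 5.2
Shortest C→H: C–J–F–G–H = 11.7
Total via C: 5.2 + 11.7 = 16.9 min.

16.9 min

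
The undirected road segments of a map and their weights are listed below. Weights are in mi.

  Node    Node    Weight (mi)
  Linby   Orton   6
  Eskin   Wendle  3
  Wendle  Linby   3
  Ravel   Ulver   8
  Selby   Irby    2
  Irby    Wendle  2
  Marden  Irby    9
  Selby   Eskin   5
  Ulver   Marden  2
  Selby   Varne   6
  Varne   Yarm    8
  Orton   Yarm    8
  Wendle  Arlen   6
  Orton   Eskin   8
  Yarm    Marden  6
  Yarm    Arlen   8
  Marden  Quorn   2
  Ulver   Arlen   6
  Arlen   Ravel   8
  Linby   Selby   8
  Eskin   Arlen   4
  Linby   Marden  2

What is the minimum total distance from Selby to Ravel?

Shortest distances from Selby:
Selby: 0
Irby: 2  (via Selby)
Wendle: 4  (via Irby)
Eskin: 5  (via Selby)
Varne: 6  (via Selby)
Linby: 7  (via Wendle)
Marden: 9  (via Linby)
Arlen: 9  (via Eskin)
Ulver: 11  (via Marden)
Quorn: 11  (via Marden)
Orton: 13  (via Eskin)
Yarm: 14  (via Varne)
Ravel: 17  (via Arlen)
Shortest route: Selby → Eskin → Arlen → Ravel = 17 mi.

17 mi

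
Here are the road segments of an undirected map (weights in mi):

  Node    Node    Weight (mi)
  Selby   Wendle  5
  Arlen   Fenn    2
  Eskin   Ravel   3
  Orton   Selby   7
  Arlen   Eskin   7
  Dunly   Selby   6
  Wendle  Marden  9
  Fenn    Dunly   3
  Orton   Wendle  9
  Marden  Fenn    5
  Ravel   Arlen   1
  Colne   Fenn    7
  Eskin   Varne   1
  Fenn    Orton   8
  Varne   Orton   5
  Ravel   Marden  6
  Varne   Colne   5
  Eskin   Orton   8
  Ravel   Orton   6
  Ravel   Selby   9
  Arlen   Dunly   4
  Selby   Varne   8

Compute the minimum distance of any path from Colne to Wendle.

18 mi

Running Dijkstra from Colne:
Colne: 0
Varne: 5  (via Colne)
Eskin: 6  (via Varne)
Fenn: 7  (via Colne)
Ravel: 9  (via Eskin)
Arlen: 9  (via Fenn)
Orton: 10  (via Varne)
Dunly: 10  (via Fenn)
Marden: 12  (via Fenn)
Selby: 13  (via Varne)
Wendle: 18  (via Selby)
Shortest route: Colne–Varne–Selby–Wendle = 18 mi.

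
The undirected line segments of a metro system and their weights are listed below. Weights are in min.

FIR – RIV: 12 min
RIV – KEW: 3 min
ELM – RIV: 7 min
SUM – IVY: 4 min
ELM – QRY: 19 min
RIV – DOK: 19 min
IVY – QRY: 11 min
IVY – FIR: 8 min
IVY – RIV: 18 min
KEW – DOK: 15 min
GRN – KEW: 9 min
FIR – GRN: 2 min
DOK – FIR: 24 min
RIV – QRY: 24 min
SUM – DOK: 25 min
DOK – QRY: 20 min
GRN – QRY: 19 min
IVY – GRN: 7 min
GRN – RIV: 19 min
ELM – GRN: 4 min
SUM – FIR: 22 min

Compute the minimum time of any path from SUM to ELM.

15 min

Enumerating some paths:
SUM - IVY - GRN - ELM: 4+7+4 = 15
SUM - IVY - RIV - ELM: 4+18+7 = 29
SUM - FIR - GRN - ELM: 22+2+4 = 28
SUM - IVY - FIR - GRN - ELM: 4+8+2+4 = 18
The minimum is 15 min via SUM - IVY - GRN - ELM.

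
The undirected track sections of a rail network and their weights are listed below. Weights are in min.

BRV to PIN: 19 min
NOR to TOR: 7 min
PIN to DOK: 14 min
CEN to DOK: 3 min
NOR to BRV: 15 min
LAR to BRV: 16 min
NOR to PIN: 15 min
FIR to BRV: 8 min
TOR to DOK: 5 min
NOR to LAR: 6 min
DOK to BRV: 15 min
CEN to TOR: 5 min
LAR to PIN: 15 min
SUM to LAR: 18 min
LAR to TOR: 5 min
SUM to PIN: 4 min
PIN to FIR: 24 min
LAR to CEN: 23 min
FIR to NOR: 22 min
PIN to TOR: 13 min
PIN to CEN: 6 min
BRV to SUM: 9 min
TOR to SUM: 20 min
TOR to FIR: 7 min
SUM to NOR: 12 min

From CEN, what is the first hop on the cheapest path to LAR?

TOR

Candidate routes:
CEN–TOR–NOR–LAR: 5+7+6 = 18
CEN–DOK–TOR–LAR: 3+5+5 = 13
CEN–PIN–LAR: 6+15 = 21
CEN–TOR–LAR: 5+5 = 10
Cheapest is CEN–TOR–LAR at 10 min.
So from CEN the first move is to TOR.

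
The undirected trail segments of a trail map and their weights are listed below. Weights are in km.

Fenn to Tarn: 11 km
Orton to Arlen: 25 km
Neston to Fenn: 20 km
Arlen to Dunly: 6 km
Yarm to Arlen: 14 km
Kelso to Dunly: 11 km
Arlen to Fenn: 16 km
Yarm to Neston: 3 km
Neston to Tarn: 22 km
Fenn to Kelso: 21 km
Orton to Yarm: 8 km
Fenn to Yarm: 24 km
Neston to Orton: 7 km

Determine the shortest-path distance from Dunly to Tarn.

33 km

Running Dijkstra from Dunly:
Dunly: 0
Arlen: 6  (via Dunly)
Kelso: 11  (via Dunly)
Yarm: 20  (via Arlen)
Fenn: 22  (via Arlen)
Neston: 23  (via Yarm)
Orton: 28  (via Yarm)
Tarn: 33  (via Fenn)
Shortest route: Dunly → Arlen → Fenn → Tarn = 33 km.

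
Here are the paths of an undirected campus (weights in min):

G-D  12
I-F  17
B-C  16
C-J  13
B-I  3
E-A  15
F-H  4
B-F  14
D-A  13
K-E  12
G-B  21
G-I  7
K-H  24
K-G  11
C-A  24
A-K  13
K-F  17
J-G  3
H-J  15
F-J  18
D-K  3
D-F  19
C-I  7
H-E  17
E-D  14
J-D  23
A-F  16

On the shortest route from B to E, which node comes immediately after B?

I

Enumerating some paths:
B - F - H - E: 14+4+17 = 35
B - I - G - K - E: 3+7+11+12 = 33
The minimum is 33 min via B - I - G - K - E.
So from B the first move is to I.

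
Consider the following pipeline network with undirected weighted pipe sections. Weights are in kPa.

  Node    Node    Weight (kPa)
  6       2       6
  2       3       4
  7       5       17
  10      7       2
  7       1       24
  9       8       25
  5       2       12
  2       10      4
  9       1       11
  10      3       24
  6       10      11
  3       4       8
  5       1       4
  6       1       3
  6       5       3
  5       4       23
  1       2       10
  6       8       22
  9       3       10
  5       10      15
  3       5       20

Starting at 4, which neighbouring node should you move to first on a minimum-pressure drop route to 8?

3

Compare a few routes:
4 → 3 → 9 → 8: 8+10+25 = 43
4 → 3 → 2 → 6 → 8: 8+4+6+22 = 40
The minimum is 40 kPa via 4 → 3 → 2 → 6 → 8.
So from 4 the first move is to 3.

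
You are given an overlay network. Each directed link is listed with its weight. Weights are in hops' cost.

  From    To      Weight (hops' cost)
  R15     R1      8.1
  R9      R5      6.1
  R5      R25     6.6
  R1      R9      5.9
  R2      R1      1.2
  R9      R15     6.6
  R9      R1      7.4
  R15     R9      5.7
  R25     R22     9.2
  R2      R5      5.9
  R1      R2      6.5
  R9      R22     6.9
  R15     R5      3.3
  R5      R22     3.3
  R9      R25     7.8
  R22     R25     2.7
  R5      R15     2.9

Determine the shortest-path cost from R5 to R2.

Enumerating some paths:
R5 → R15 → R1 → R2: 2.9+8.1+6.5 = 17.5
R5 → R15 → R9 → R1 → R2: 2.9+5.7+7.4+6.5 = 22.5
Cheapest is R5 → R15 → R1 → R2 at 17.5 hops' cost.

17.5 hops' cost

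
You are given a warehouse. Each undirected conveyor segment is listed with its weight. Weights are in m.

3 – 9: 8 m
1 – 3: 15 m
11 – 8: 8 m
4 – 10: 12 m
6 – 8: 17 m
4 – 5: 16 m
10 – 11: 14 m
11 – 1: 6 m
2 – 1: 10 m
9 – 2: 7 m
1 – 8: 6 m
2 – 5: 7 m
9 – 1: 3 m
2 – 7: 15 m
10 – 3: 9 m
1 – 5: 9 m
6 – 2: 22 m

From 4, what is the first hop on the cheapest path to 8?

5

Compare a few routes:
4 - 5 - 1 - 8: 16+9+6 = 31
4 - 10 - 3 - 9 - 1 - 8: 12+9+8+3+6 = 38
4 - 10 - 11 - 8: 12+14+8 = 34
Cheapest is 4 - 5 - 1 - 8 at 31 m.
So from 4 the first move is to 5.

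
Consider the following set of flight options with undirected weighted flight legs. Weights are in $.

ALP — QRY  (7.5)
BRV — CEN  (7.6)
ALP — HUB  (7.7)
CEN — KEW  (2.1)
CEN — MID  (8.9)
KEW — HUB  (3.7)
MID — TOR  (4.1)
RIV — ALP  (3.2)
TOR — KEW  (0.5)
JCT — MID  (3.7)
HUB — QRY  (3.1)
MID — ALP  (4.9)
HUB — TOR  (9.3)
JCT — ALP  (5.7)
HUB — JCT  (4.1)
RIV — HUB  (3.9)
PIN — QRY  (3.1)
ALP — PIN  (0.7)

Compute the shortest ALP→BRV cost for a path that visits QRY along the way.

Shortest ALP→QRY: ALP–PIN–QRY = 3.8
Shortest QRY→BRV: QRY–HUB–KEW–CEN–BRV = 16.5
Total via QRY: 3.8 + 16.5 = $20.3.

$20.3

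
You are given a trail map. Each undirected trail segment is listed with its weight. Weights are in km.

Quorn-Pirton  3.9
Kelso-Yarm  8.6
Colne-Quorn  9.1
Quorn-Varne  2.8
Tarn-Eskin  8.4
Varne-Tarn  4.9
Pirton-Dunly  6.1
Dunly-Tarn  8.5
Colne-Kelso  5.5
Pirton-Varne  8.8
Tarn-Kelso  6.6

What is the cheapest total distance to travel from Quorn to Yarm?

Shortest distances from Quorn:
Quorn: 0
Varne: 2.8  (via Quorn)
Pirton: 3.9  (via Quorn)
Tarn: 7.7  (via Varne)
Colne: 9.1  (via Quorn)
Dunly: 10  (via Pirton)
Kelso: 14.3  (via Tarn)
Eskin: 16.1  (via Tarn)
Yarm: 22.9  (via Kelso)
Shortest route: Quorn–Varne–Tarn–Kelso–Yarm = 22.9 km.

22.9 km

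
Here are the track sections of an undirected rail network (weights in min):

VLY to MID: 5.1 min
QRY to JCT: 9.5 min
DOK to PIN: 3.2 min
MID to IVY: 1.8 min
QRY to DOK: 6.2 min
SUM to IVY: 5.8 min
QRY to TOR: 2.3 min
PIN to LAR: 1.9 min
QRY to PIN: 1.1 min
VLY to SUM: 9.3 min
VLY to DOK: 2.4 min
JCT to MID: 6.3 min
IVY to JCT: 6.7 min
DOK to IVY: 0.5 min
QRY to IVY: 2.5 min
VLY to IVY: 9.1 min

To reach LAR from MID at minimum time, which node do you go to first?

Enumerating some paths:
MID → IVY → DOK → PIN → LAR: 1.8+0.5+3.2+1.9 = 7.4
MID → IVY → QRY → PIN → LAR: 1.8+2.5+1.1+1.9 = 7.3
MID → IVY → DOK → QRY → PIN → LAR: 1.8+0.5+6.2+1.1+1.9 = 11.5
The minimum is 7.3 min via MID → IVY → QRY → PIN → LAR.
So from MID the first move is to IVY.

IVY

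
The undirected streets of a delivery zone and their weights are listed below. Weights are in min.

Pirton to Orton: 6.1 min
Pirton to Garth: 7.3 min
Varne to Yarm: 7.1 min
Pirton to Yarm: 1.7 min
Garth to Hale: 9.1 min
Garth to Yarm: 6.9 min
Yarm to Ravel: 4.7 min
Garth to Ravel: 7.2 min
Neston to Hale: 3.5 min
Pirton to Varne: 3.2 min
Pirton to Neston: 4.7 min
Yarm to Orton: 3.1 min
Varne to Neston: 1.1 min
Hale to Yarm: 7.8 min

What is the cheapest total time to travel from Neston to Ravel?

10.7 min

Shortest distances from Neston:
Neston: 0
Varne: 1.1  (via Neston)
Hale: 3.5  (via Neston)
Pirton: 4.3  (via Varne)
Yarm: 6  (via Pirton)
Orton: 9.1  (via Yarm)
Ravel: 10.7  (via Yarm)
Shortest route: Neston–Varne–Pirton–Yarm–Ravel = 10.7 min.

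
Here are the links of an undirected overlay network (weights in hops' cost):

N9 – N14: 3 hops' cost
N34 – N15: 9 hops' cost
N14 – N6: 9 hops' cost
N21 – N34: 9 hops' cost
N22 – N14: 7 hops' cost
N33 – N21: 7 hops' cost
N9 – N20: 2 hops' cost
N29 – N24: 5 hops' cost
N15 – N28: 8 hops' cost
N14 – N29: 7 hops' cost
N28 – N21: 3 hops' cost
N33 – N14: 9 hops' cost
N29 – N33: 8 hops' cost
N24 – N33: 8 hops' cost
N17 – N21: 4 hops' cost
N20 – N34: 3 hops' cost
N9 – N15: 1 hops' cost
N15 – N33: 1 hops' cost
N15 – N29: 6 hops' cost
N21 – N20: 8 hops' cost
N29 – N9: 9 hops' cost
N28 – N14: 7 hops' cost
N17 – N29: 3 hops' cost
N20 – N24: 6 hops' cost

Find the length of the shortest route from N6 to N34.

17 hops' cost

Compare a few routes:
N6–N14–N9–N20–N34: 9+3+2+3 = 17
N6–N14–N9–N15–N34: 9+3+1+9 = 22
N6–N14–N33–N15–N9–N20–N34: 9+9+1+1+2+3 = 25
The minimum is 17 hops' cost via N6–N14–N9–N20–N34.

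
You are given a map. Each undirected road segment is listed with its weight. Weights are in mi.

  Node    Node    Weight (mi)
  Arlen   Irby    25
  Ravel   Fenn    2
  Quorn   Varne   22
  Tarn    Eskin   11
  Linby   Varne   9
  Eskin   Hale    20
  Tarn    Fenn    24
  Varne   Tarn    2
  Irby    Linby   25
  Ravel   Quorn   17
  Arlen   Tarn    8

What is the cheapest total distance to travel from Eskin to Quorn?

35 mi

Compare a few routes:
Eskin - Tarn - Varne - Quorn: 11+2+22 = 35
Eskin - Tarn - Fenn - Ravel - Quorn: 11+24+2+17 = 54
The minimum is 35 mi via Eskin - Tarn - Varne - Quorn.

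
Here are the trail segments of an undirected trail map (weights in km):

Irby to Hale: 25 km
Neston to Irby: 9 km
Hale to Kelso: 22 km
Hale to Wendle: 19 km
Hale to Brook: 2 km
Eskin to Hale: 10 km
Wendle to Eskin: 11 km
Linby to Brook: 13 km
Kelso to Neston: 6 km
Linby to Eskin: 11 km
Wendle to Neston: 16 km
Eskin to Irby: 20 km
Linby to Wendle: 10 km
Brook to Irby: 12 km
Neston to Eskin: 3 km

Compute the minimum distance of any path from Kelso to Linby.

Compare a few routes:
Kelso - Neston - Eskin - Wendle - Linby: 6+3+11+10 = 30
Kelso - Neston - Wendle - Linby: 6+16+10 = 32
Kelso - Neston - Eskin - Linby: 6+3+11 = 20
Cheapest is Kelso - Neston - Eskin - Linby at 20 km.

20 km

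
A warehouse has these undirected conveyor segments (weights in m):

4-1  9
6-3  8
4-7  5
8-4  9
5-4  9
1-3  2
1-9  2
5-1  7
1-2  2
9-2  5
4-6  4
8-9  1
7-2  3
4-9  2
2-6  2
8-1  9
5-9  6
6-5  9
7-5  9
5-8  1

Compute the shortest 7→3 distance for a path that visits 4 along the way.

11 m

Shortest 7→4: 7–4 = 5
Shortest 4→3: 4–9–1–3 = 6
Total via 4: 5 + 6 = 11 m.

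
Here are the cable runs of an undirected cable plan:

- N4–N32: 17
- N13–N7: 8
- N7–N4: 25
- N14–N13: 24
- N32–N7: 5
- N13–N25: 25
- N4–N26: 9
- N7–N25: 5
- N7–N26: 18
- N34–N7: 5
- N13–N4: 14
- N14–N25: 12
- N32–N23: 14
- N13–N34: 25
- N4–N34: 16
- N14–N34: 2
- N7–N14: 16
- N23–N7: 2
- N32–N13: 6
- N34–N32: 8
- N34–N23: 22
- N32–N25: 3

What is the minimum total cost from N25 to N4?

20

Compare a few routes:
N25 - N32 - N4: 3+17 = 20
N25 - N32 - N13 - N4: 3+6+14 = 23
Cheapest is N25 - N32 - N4 at 20.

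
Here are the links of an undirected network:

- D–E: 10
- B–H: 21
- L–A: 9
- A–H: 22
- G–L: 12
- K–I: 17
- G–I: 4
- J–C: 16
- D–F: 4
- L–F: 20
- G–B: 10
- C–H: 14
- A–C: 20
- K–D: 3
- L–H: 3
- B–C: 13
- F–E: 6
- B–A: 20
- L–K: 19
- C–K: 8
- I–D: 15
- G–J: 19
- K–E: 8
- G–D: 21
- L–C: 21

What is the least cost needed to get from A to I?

Shortest distances from A:
A: 0
L: 9  (via A)
H: 12  (via L)
B: 20  (via A)
C: 20  (via A)
G: 21  (via L)
I: 25  (via G)
Shortest route: A → L → G → I = 25.

25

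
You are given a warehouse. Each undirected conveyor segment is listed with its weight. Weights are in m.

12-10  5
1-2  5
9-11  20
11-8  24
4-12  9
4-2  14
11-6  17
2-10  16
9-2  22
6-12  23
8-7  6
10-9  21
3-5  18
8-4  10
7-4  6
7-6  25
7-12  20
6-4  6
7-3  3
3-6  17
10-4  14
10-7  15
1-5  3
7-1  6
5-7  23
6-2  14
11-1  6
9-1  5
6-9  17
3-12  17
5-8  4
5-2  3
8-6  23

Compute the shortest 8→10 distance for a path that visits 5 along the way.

Shortest 8→5: 8–5 = 4
Shortest 5→10: 5–2–10 = 19
Total via 5: 4 + 19 = 23 m.

23 m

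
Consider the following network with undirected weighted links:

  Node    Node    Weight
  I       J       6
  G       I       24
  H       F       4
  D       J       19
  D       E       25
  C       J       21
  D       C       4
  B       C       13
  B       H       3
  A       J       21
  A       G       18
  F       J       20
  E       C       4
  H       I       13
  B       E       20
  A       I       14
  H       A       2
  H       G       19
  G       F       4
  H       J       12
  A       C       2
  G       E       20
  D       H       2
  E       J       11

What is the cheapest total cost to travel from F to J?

16

Settle nodes by increasing distance from F:
F: 0
G: 4  (via F)
H: 4  (via F)
A: 6  (via H)
D: 6  (via H)
B: 7  (via H)
C: 8  (via A)
E: 12  (via C)
J: 16  (via H)
Shortest route: F–H–J = 16.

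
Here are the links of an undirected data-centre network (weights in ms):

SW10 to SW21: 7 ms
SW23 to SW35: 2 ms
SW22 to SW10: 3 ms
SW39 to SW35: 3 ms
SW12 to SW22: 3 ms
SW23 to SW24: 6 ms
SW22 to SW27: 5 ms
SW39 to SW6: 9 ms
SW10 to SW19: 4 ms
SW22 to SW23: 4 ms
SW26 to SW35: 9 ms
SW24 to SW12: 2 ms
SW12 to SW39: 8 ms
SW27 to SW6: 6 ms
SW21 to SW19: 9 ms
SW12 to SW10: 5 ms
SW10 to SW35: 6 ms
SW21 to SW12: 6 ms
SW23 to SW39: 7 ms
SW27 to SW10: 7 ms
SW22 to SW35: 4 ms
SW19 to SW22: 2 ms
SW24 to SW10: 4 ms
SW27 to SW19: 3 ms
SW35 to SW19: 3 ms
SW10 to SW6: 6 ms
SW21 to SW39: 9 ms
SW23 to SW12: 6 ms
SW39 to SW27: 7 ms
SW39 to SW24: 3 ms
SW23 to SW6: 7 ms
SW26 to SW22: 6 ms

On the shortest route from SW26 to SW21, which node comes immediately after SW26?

SW22

Enumerating some paths:
SW26–SW22–SW19–SW21: 6+2+9 = 17
SW26–SW22–SW10–SW21: 6+3+7 = 16
SW26–SW22–SW12–SW21: 6+3+6 = 15
The minimum is 15 ms via SW26–SW22–SW12–SW21.
So from SW26 the first move is to SW22.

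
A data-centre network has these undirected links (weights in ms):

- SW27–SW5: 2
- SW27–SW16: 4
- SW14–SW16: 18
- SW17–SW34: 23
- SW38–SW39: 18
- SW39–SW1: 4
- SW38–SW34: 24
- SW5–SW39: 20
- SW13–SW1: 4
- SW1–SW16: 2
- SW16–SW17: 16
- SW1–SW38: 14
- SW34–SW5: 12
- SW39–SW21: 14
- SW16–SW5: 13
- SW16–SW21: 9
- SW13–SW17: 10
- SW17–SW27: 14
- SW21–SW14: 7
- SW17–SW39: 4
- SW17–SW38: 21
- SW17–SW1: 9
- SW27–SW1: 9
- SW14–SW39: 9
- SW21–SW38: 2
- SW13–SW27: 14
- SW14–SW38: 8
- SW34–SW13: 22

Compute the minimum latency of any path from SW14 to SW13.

Settle nodes by increasing distance from SW14:
SW14: 0
SW21: 7  (via SW14)
SW38: 8  (via SW14)
SW39: 9  (via SW14)
SW1: 13  (via SW39)
SW17: 13  (via SW39)
SW16: 15  (via SW1)
SW13: 17  (via SW1)
Shortest route: SW14 → SW39 → SW1 → SW13 = 17 ms.

17 ms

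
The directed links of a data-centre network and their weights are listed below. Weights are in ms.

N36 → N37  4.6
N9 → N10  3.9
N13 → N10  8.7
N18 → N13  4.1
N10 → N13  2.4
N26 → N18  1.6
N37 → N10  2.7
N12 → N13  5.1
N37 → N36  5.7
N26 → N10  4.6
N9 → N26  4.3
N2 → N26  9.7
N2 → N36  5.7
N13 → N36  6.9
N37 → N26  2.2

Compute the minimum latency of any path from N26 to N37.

17.2 ms

Running Dijkstra from N26:
N26: 0
N18: 1.6  (via N26)
N10: 4.6  (via N26)
N13: 5.7  (via N18)
N36: 12.6  (via N13)
N37: 17.2  (via N36)
Shortest route: N26–N18–N13–N36–N37 = 17.2 ms.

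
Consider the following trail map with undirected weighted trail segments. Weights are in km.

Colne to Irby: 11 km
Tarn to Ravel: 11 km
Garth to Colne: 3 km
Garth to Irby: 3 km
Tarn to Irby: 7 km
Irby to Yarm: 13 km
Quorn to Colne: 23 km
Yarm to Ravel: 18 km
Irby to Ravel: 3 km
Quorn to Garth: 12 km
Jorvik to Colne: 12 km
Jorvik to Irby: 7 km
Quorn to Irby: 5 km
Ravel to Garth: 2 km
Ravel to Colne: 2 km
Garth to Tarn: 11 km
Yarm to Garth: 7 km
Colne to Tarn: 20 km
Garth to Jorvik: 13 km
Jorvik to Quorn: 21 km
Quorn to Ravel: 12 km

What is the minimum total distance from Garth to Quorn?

Enumerating some paths:
Garth → Irby → Quorn: 3+5 = 8
Garth → Ravel → Irby → Quorn: 2+3+5 = 10
Garth → Quorn: 12 = 12
The minimum is 8 km via Garth → Irby → Quorn.

8 km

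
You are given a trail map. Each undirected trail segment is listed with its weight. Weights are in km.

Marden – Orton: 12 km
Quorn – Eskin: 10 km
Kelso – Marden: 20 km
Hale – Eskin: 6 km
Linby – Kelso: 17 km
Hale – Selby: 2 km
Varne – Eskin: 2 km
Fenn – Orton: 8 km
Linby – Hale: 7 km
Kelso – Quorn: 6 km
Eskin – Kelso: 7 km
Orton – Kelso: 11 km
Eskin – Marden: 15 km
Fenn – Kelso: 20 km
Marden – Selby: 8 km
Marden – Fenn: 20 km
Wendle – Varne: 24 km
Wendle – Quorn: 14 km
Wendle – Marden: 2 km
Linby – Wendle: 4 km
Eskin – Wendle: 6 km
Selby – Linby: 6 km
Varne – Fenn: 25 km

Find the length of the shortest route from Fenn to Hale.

30 km

Compare a few routes:
Fenn–Marden–Wendle–Linby–Hale: 20+2+4+7 = 33
Fenn–Orton–Kelso–Eskin–Hale: 8+11+7+6 = 32
Fenn–Marden–Selby–Hale: 20+8+2 = 30
Fenn–Kelso–Eskin–Hale: 20+7+6 = 33
The minimum is 30 km via Fenn–Marden–Selby–Hale.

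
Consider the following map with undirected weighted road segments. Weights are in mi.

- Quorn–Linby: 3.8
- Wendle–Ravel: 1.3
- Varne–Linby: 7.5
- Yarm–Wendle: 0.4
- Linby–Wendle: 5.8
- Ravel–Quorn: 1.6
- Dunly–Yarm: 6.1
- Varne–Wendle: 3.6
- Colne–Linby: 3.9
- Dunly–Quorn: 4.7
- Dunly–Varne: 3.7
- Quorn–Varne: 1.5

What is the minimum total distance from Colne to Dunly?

Compare a few routes:
Colne - Linby - Quorn - Varne - Dunly: 3.9+3.8+1.5+3.7 = 12.9
Colne - Linby - Quorn - Dunly: 3.9+3.8+4.7 = 12.4
Colne - Linby - Varne - Dunly: 3.9+7.5+3.7 = 15.1
Cheapest is Colne - Linby - Quorn - Dunly at 12.4 mi.

12.4 mi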